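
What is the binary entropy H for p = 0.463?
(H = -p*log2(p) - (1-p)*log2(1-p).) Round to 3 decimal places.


H = -0.463*log2(0.463) - 0.537*log2(0.537) = 0.996.

0.996


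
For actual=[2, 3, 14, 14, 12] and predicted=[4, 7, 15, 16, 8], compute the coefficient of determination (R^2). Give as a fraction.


Mean(y) = 9. SS_res = 41. SS_tot = 144. R^2 = 1 - 41/(144) = 103/144.

103/144


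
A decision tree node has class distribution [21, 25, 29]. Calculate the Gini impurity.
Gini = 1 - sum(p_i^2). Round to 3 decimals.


Total = 75. Proportions: 21/75, 25/75, 29/75. sum(p_i^2) = 0.3390. Gini = 1 - 0.3390 = 0.6610, which rounds to 0.661.

0.661


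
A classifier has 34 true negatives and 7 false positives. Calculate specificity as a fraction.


Specificity = TN / (TN + FP) = 34 / 41 = 34/41.

34/41


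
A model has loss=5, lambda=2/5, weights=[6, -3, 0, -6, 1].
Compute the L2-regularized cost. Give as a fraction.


L2 sq norm = sum(w^2) = 82. J = 5 + 2/5 * 82 = 189/5.

189/5


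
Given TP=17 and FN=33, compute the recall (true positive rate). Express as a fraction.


Recall = TP / (TP + FN) = 17 / 50 = 17/50.

17/50


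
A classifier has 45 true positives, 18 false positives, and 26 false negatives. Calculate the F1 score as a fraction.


Precision = 45/63 = 5/7. Recall = 45/71 = 45/71. F1 = 2*P*R/(P+R) = 45/67.

45/67


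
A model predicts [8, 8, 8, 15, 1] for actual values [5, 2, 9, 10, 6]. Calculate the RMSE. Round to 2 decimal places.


MSE = 19.2000. RMSE = sqrt(19.2000) = 4.38.

4.38


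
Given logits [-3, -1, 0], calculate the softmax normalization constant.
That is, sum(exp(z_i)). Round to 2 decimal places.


Denom = e^-3=0.0498 + e^-1=0.3679 + e^0=1.0000. Sum = 1.4177, which rounds to 1.42.

1.42


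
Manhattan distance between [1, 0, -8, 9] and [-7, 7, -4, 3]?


d = sum of absolute differences: |1--7|=8 + |0-7|=7 + |-8--4|=4 + |9-3|=6 = 25.

25


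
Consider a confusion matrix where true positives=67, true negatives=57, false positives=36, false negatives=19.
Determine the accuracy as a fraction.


Accuracy = (TP + TN) / (TP + TN + FP + FN) = (67 + 57) / 179 = 124/179.

124/179


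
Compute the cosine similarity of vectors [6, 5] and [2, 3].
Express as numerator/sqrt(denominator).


dot = 27. |a|^2 = 61, |b|^2 = 13. cos = 27/sqrt(793).

27/sqrt(793)


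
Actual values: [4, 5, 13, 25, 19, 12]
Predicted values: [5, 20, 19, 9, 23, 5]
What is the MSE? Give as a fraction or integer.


MSE = (1/6) * ((4-5)^2=1 + (5-20)^2=225 + (13-19)^2=36 + (25-9)^2=256 + (19-23)^2=16 + (12-5)^2=49). Sum = 583. MSE = 583/6.

583/6


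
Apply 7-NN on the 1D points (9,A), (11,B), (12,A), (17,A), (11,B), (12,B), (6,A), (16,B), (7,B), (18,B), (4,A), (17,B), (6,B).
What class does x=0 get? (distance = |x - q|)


Distances: |9-0|=9, |11-0|=11, |12-0|=12, |17-0|=17, |11-0|=11, |12-0|=12, |6-0|=6, |16-0|=16, |7-0|=7, |18-0|=18, |4-0|=4, |17-0|=17, |6-0|=6. 7 nearest: (4,A), (6,A), (6,B), (7,B), (9,A), (11,B), (11,B). Counts: {'A': 3, 'B': 4}. Majority class: B.

B


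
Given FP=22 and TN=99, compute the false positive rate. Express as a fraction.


FPR = FP / (FP + TN) = 22 / 121 = 2/11.

2/11


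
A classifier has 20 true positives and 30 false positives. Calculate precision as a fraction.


Precision = TP / (TP + FP) = 20 / 50 = 2/5.

2/5


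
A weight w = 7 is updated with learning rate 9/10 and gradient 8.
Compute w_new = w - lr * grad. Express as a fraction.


w_new = 7 - 9/10 * 8 = 7 - 36/5 = -1/5.

-1/5


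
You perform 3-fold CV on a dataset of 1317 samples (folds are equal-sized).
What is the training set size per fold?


Each validation fold has 1317/3 = 439 samples. Training set = 1317 - 439 = 878.

878


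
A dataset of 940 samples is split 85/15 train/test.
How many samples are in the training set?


Test set = 940 * 15% = 141. Training set = 940 - 141 = 799.

799


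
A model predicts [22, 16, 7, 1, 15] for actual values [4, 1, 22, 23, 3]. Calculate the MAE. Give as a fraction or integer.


MAE = (1/5) * (|4-22|=18 + |1-16|=15 + |22-7|=15 + |23-1|=22 + |3-15|=12). Sum = 82. MAE = 82/5.

82/5


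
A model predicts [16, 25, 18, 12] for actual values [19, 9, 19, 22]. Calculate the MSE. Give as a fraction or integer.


MSE = (1/4) * ((19-16)^2=9 + (9-25)^2=256 + (19-18)^2=1 + (22-12)^2=100). Sum = 366. MSE = 183/2.

183/2


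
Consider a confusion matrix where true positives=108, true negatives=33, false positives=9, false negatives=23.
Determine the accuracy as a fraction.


Accuracy = (TP + TN) / (TP + TN + FP + FN) = (108 + 33) / 173 = 141/173.

141/173


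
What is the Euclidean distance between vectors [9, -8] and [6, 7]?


d = sqrt(sum of squared differences). (9-6)^2=9, (-8-7)^2=225. Sum = 234.

sqrt(234)


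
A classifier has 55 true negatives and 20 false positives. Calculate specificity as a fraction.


Specificity = TN / (TN + FP) = 55 / 75 = 11/15.

11/15


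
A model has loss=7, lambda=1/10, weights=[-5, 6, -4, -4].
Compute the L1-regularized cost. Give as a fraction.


L1 norm = sum(|w|) = 19. J = 7 + 1/10 * 19 = 89/10.

89/10


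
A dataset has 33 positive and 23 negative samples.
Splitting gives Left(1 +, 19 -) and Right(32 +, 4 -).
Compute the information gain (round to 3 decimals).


H(parent) = 0.9769. H(left) = 0.2864, H(right) = 0.5033. Weighted = (20/56)*0.2864 + (36/56)*0.5033 = 0.4258. IG = 0.9769 - 0.4258 = 0.5511, which rounds to 0.551.

0.551


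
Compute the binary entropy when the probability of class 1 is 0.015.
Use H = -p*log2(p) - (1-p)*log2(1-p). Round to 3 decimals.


H = -0.015*log2(0.015) - 0.985*log2(0.985) = 0.112.

0.112


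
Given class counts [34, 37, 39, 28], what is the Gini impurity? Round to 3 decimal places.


Total = 138. Proportions: 34/138, 37/138, 39/138, 28/138. sum(p_i^2) = 0.2536. Gini = 1 - 0.2536 = 0.7464, which rounds to 0.746.

0.746


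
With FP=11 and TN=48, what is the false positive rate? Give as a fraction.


FPR = FP / (FP + TN) = 11 / 59 = 11/59.

11/59


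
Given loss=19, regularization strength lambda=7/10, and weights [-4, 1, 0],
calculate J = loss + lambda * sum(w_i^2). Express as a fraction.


L2 sq norm = sum(w^2) = 17. J = 19 + 7/10 * 17 = 309/10.

309/10


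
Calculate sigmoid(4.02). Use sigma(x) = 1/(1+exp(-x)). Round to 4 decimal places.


sigma(4.02) = 1/(1+e^(-4.02)) = 1/(1+0.017953) = 1/1.017953 = 0.9824.

0.9824


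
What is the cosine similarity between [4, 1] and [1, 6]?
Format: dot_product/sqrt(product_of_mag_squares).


dot = 10. |a|^2 = 17, |b|^2 = 37. cos = 10/sqrt(629).

10/sqrt(629)


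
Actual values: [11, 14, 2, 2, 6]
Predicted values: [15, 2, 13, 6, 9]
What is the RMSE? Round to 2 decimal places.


MSE = 61.2000. RMSE = sqrt(61.2000) = 7.82.

7.82


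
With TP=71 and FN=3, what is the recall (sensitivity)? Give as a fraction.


Recall = TP / (TP + FN) = 71 / 74 = 71/74.

71/74


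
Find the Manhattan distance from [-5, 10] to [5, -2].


d = sum of absolute differences: |-5-5|=10 + |10--2|=12 = 22.

22


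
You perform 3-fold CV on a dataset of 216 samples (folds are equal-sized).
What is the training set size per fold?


Each validation fold has 216/3 = 72 samples. Training set = 216 - 72 = 144.

144


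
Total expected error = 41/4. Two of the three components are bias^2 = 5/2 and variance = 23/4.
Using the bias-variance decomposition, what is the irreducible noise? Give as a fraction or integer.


Total error = bias^2 + variance + irreducible noise. So irreducible noise = 41/4 - 5/2 - 23/4 = 2.

2


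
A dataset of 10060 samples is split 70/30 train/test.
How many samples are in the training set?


Test set = 10060 * 30% = 3018. Training set = 10060 - 3018 = 7042.

7042


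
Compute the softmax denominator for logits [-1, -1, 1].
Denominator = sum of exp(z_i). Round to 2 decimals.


Denom = e^-1=0.3679 + e^-1=0.3679 + e^1=2.7183. Sum = 3.4541, which rounds to 3.45.

3.45


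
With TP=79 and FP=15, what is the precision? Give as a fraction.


Precision = TP / (TP + FP) = 79 / 94 = 79/94.

79/94


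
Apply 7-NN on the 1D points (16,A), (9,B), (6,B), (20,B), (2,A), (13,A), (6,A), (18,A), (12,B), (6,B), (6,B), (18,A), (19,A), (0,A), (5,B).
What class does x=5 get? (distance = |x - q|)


Distances: |16-5|=11, |9-5|=4, |6-5|=1, |20-5|=15, |2-5|=3, |13-5|=8, |6-5|=1, |18-5|=13, |12-5|=7, |6-5|=1, |6-5|=1, |18-5|=13, |19-5|=14, |0-5|=5, |5-5|=0. 7 nearest: (5,B), (6,A), (6,B), (6,B), (6,B), (2,A), (9,B). Counts: {'B': 5, 'A': 2}. Majority class: B.

B


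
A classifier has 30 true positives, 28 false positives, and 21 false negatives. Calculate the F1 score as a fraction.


Precision = 30/58 = 15/29. Recall = 30/51 = 10/17. F1 = 2*P*R/(P+R) = 60/109.

60/109


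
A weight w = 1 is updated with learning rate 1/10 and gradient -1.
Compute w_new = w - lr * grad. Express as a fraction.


w_new = 1 - 1/10 * -1 = 1 - -1/10 = 11/10.

11/10


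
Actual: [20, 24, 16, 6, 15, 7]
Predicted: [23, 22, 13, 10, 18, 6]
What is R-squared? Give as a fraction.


Mean(y) = 44/3. SS_res = 48. SS_tot = 754/3. R^2 = 1 - 48/(754/3) = 305/377.

305/377


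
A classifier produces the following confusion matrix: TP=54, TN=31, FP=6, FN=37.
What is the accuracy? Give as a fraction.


Accuracy = (TP + TN) / (TP + TN + FP + FN) = (54 + 31) / 128 = 85/128.

85/128


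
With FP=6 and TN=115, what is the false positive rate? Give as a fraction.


FPR = FP / (FP + TN) = 6 / 121 = 6/121.

6/121


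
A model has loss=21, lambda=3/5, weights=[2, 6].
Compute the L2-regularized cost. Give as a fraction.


L2 sq norm = sum(w^2) = 40. J = 21 + 3/5 * 40 = 45.

45


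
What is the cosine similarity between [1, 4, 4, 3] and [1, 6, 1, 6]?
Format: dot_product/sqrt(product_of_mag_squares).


dot = 47. |a|^2 = 42, |b|^2 = 74. cos = 47/sqrt(3108).

47/sqrt(3108)


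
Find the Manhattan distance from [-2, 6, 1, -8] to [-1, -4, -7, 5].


d = sum of absolute differences: |-2--1|=1 + |6--4|=10 + |1--7|=8 + |-8-5|=13 = 32.

32


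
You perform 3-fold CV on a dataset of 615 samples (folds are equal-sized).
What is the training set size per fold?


Each validation fold has 615/3 = 205 samples. Training set = 615 - 205 = 410.

410


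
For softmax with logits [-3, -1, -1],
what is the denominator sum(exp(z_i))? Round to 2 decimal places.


Denom = e^-3=0.0498 + e^-1=0.3679 + e^-1=0.3679. Sum = 0.7856, which rounds to 0.79.

0.79


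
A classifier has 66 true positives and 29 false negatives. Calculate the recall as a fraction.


Recall = TP / (TP + FN) = 66 / 95 = 66/95.

66/95


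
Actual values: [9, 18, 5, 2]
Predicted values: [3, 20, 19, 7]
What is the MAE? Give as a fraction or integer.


MAE = (1/4) * (|9-3|=6 + |18-20|=2 + |5-19|=14 + |2-7|=5). Sum = 27. MAE = 27/4.

27/4


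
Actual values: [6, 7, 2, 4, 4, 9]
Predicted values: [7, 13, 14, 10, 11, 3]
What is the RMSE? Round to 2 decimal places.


MSE = 50.3333. RMSE = sqrt(50.3333) = 7.09.

7.09


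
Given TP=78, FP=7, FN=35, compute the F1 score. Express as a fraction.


Precision = 78/85 = 78/85. Recall = 78/113 = 78/113. F1 = 2*P*R/(P+R) = 26/33.

26/33


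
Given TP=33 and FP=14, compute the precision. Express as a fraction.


Precision = TP / (TP + FP) = 33 / 47 = 33/47.

33/47


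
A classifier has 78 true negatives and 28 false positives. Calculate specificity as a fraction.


Specificity = TN / (TN + FP) = 78 / 106 = 39/53.

39/53


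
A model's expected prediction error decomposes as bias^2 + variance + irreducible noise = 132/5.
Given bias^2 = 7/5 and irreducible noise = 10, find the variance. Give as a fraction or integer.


Total error = bias^2 + variance + irreducible noise. So variance = 132/5 - 7/5 - 10 = 15.

15


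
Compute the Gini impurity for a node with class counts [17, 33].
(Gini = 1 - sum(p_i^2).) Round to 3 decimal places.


Total = 50. Proportions: 17/50, 33/50. sum(p_i^2) = 0.5512. Gini = 1 - 0.5512 = 0.4488, which rounds to 0.449.

0.449


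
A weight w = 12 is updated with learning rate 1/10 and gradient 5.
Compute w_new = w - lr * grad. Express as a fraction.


w_new = 12 - 1/10 * 5 = 12 - 1/2 = 23/2.

23/2


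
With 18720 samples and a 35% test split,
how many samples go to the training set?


Test set = 18720 * 35% = 6552. Training set = 18720 - 6552 = 12168.

12168


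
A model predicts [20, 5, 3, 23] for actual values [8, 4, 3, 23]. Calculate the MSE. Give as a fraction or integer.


MSE = (1/4) * ((8-20)^2=144 + (4-5)^2=1 + (3-3)^2=0 + (23-23)^2=0). Sum = 145. MSE = 145/4.

145/4


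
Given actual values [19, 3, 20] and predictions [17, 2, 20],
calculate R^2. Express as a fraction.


Mean(y) = 14. SS_res = 5. SS_tot = 182. R^2 = 1 - 5/(182) = 177/182.

177/182


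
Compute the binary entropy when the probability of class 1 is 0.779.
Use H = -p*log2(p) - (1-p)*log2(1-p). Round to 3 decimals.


H = -0.779*log2(0.779) - 0.221*log2(0.221) = 0.762.

0.762


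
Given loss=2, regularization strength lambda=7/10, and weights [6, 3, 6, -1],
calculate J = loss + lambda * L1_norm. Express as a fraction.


L1 norm = sum(|w|) = 16. J = 2 + 7/10 * 16 = 66/5.

66/5


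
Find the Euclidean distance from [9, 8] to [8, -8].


d = sqrt(sum of squared differences). (9-8)^2=1, (8--8)^2=256. Sum = 257.

sqrt(257)


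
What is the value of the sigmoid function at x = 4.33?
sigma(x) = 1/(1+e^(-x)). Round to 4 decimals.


sigma(4.33) = 1/(1+e^(-4.33)) = 1/(1+0.013168) = 1/1.013168 = 0.9870.

0.9870


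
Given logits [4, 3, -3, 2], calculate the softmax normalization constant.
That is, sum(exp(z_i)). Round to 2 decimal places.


Denom = e^4=54.5982 + e^3=20.0855 + e^-3=0.0498 + e^2=7.3891. Sum = 82.1226, which rounds to 82.12.

82.12


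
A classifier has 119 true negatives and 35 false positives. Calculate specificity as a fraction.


Specificity = TN / (TN + FP) = 119 / 154 = 17/22.

17/22


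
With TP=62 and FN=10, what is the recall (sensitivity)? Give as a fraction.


Recall = TP / (TP + FN) = 62 / 72 = 31/36.

31/36


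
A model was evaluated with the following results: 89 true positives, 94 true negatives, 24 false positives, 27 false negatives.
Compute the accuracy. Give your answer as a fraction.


Accuracy = (TP + TN) / (TP + TN + FP + FN) = (89 + 94) / 234 = 61/78.

61/78


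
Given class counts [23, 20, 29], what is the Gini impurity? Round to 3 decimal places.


Total = 72. Proportions: 23/72, 20/72, 29/72. sum(p_i^2) = 0.3414. Gini = 1 - 0.3414 = 0.6586, which rounds to 0.659.

0.659


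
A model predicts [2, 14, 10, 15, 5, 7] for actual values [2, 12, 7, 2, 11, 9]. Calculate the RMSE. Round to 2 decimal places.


MSE = 37.0000. RMSE = sqrt(37.0000) = 6.08.

6.08


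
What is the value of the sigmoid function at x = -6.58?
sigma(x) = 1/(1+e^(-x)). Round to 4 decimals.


sigma(-6.58) = 1/(1+e^(6.58)) = 1/(1+720.539329) = 1/721.539329 = 0.0014.

0.0014


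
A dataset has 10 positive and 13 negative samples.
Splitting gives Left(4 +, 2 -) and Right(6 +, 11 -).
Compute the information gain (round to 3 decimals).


H(parent) = 0.9877. H(left) = 0.9183, H(right) = 0.9367. Weighted = (6/23)*0.9183 + (17/23)*0.9367 = 0.9319. IG = 0.9877 - 0.9319 = 0.0558, which rounds to 0.056.

0.056


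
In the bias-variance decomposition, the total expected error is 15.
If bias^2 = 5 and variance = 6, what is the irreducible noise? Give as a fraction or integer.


Total error = bias^2 + variance + irreducible noise. So irreducible noise = 15 - 5 - 6 = 4.

4


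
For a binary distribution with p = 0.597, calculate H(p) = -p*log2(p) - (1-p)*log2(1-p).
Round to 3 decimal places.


H = -0.597*log2(0.597) - 0.403*log2(0.403) = 0.973.

0.973


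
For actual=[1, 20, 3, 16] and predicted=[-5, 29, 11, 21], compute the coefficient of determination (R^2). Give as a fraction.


Mean(y) = 10. SS_res = 206. SS_tot = 266. R^2 = 1 - 206/(266) = 30/133.

30/133


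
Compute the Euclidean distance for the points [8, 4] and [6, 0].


d = sqrt(sum of squared differences). (8-6)^2=4, (4-0)^2=16. Sum = 20.

sqrt(20)


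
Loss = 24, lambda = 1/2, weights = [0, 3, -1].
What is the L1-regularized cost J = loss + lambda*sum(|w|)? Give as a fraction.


L1 norm = sum(|w|) = 4. J = 24 + 1/2 * 4 = 26.

26


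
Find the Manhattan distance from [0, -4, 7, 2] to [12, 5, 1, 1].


d = sum of absolute differences: |0-12|=12 + |-4-5|=9 + |7-1|=6 + |2-1|=1 = 28.

28


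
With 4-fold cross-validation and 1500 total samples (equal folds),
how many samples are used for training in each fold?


Each validation fold has 1500/4 = 375 samples. Training set = 1500 - 375 = 1125.

1125


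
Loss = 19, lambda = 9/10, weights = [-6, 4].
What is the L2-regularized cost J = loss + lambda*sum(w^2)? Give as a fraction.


L2 sq norm = sum(w^2) = 52. J = 19 + 9/10 * 52 = 329/5.

329/5


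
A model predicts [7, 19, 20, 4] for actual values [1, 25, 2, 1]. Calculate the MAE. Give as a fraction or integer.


MAE = (1/4) * (|1-7|=6 + |25-19|=6 + |2-20|=18 + |1-4|=3). Sum = 33. MAE = 33/4.

33/4


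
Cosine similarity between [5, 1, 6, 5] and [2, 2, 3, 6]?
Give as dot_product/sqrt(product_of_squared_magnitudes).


dot = 60. |a|^2 = 87, |b|^2 = 53. cos = 60/sqrt(4611).

60/sqrt(4611)


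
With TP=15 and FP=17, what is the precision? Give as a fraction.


Precision = TP / (TP + FP) = 15 / 32 = 15/32.

15/32


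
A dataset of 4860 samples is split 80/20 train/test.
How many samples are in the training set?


Test set = 4860 * 20% = 972. Training set = 4860 - 972 = 3888.

3888


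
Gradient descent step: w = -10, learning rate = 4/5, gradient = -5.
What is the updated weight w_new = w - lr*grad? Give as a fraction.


w_new = -10 - 4/5 * -5 = -10 - -4 = -6.

-6


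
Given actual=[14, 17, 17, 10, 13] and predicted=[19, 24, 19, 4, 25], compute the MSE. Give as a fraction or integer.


MSE = (1/5) * ((14-19)^2=25 + (17-24)^2=49 + (17-19)^2=4 + (10-4)^2=36 + (13-25)^2=144). Sum = 258. MSE = 258/5.

258/5


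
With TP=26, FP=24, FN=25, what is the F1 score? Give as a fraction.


Precision = 26/50 = 13/25. Recall = 26/51 = 26/51. F1 = 2*P*R/(P+R) = 52/101.

52/101


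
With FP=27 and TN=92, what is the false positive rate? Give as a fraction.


FPR = FP / (FP + TN) = 27 / 119 = 27/119.

27/119


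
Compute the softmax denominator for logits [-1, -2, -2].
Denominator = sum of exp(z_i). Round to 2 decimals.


Denom = e^-1=0.3679 + e^-2=0.1353 + e^-2=0.1353. Sum = 0.6385, which rounds to 0.64.

0.64


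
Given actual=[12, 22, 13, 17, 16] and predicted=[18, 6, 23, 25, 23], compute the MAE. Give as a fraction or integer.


MAE = (1/5) * (|12-18|=6 + |22-6|=16 + |13-23|=10 + |17-25|=8 + |16-23|=7). Sum = 47. MAE = 47/5.

47/5


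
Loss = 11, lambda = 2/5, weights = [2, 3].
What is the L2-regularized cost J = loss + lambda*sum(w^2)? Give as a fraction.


L2 sq norm = sum(w^2) = 13. J = 11 + 2/5 * 13 = 81/5.

81/5


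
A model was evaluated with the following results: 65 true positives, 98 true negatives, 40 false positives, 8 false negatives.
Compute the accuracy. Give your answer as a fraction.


Accuracy = (TP + TN) / (TP + TN + FP + FN) = (65 + 98) / 211 = 163/211.

163/211


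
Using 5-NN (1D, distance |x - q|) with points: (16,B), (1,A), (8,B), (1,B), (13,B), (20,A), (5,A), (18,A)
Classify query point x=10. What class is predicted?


Distances: |16-10|=6, |1-10|=9, |8-10|=2, |1-10|=9, |13-10|=3, |20-10|=10, |5-10|=5, |18-10|=8. 5 nearest: (8,B), (13,B), (5,A), (16,B), (18,A). Counts: {'B': 3, 'A': 2}. Majority class: B.

B


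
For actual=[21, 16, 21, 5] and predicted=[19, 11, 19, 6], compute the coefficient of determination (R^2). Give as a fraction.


Mean(y) = 63/4. SS_res = 34. SS_tot = 683/4. R^2 = 1 - 34/(683/4) = 547/683.

547/683


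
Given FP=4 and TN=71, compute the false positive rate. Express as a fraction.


FPR = FP / (FP + TN) = 4 / 75 = 4/75.

4/75


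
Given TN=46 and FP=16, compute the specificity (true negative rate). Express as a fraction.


Specificity = TN / (TN + FP) = 46 / 62 = 23/31.

23/31


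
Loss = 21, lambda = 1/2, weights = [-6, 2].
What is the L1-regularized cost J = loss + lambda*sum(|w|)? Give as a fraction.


L1 norm = sum(|w|) = 8. J = 21 + 1/2 * 8 = 25.

25


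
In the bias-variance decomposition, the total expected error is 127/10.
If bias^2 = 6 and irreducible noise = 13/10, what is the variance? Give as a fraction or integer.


Total error = bias^2 + variance + irreducible noise. So variance = 127/10 - 6 - 13/10 = 27/5.

27/5


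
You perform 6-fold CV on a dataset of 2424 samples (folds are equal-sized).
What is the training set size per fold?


Each validation fold has 2424/6 = 404 samples. Training set = 2424 - 404 = 2020.

2020


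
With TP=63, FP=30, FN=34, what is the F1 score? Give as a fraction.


Precision = 63/93 = 21/31. Recall = 63/97 = 63/97. F1 = 2*P*R/(P+R) = 63/95.

63/95


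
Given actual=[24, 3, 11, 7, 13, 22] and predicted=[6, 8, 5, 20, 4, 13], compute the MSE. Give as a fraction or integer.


MSE = (1/6) * ((24-6)^2=324 + (3-8)^2=25 + (11-5)^2=36 + (7-20)^2=169 + (13-4)^2=81 + (22-13)^2=81). Sum = 716. MSE = 358/3.

358/3


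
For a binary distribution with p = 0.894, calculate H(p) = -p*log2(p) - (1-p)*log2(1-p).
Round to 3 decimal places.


H = -0.894*log2(0.894) - 0.106*log2(0.106) = 0.488.

0.488


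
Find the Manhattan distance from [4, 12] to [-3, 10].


d = sum of absolute differences: |4--3|=7 + |12-10|=2 = 9.

9


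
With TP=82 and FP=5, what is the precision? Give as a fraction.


Precision = TP / (TP + FP) = 82 / 87 = 82/87.

82/87


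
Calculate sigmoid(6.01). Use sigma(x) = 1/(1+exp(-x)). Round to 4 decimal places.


sigma(6.01) = 1/(1+e^(-6.01)) = 1/(1+0.002454) = 1/1.002454 = 0.9976.

0.9976


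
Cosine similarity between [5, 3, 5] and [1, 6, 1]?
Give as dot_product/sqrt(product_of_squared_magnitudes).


dot = 28. |a|^2 = 59, |b|^2 = 38. cos = 28/sqrt(2242).

28/sqrt(2242)


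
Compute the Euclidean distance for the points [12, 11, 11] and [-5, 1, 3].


d = sqrt(sum of squared differences). (12--5)^2=289, (11-1)^2=100, (11-3)^2=64. Sum = 453.

sqrt(453)


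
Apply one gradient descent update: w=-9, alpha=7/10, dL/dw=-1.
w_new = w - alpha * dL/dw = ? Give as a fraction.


w_new = -9 - 7/10 * -1 = -9 - -7/10 = -83/10.

-83/10


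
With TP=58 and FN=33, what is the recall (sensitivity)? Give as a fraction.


Recall = TP / (TP + FN) = 58 / 91 = 58/91.

58/91


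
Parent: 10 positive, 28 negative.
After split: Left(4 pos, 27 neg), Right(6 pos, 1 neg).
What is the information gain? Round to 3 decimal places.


H(parent) = 0.8315. H(left) = 0.5548, H(right) = 0.5917. Weighted = (31/38)*0.5548 + (7/38)*0.5917 = 0.5616. IG = 0.8315 - 0.5616 = 0.2699, which rounds to 0.270.

0.270


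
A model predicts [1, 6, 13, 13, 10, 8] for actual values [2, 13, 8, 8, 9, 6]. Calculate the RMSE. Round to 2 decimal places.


MSE = 17.5000. RMSE = sqrt(17.5000) = 4.18.

4.18


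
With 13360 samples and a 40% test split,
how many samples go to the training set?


Test set = 13360 * 40% = 5344. Training set = 13360 - 5344 = 8016.

8016


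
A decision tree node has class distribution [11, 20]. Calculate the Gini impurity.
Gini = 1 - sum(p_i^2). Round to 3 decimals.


Total = 31. Proportions: 11/31, 20/31. sum(p_i^2) = 0.5421. Gini = 1 - 0.5421 = 0.4579, which rounds to 0.458.

0.458


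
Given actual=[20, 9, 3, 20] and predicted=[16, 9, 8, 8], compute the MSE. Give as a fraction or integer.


MSE = (1/4) * ((20-16)^2=16 + (9-9)^2=0 + (3-8)^2=25 + (20-8)^2=144). Sum = 185. MSE = 185/4.

185/4


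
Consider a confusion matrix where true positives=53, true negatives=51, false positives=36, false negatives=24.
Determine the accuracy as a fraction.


Accuracy = (TP + TN) / (TP + TN + FP + FN) = (53 + 51) / 164 = 26/41.

26/41


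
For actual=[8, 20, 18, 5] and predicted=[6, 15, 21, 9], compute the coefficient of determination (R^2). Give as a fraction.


Mean(y) = 51/4. SS_res = 54. SS_tot = 651/4. R^2 = 1 - 54/(651/4) = 145/217.

145/217


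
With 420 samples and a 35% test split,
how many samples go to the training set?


Test set = 420 * 35% = 147. Training set = 420 - 147 = 273.

273


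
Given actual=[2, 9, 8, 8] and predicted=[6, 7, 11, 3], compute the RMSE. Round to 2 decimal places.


MSE = 13.5000. RMSE = sqrt(13.5000) = 3.67.

3.67


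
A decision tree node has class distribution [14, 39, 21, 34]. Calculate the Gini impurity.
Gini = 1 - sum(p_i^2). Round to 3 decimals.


Total = 108. Proportions: 14/108, 39/108, 21/108, 34/108. sum(p_i^2) = 0.2841. Gini = 1 - 0.2841 = 0.7159, which rounds to 0.716.

0.716


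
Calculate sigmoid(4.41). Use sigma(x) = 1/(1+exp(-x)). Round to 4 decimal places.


sigma(4.41) = 1/(1+e^(-4.41)) = 1/(1+0.012155) = 1/1.012155 = 0.9880.

0.9880


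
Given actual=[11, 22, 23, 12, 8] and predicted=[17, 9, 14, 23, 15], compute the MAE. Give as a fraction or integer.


MAE = (1/5) * (|11-17|=6 + |22-9|=13 + |23-14|=9 + |12-23|=11 + |8-15|=7). Sum = 46. MAE = 46/5.

46/5


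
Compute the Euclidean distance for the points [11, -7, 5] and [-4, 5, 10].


d = sqrt(sum of squared differences). (11--4)^2=225, (-7-5)^2=144, (5-10)^2=25. Sum = 394.

sqrt(394)


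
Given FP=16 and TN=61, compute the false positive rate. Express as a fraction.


FPR = FP / (FP + TN) = 16 / 77 = 16/77.

16/77


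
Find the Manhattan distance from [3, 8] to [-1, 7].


d = sum of absolute differences: |3--1|=4 + |8-7|=1 = 5.

5


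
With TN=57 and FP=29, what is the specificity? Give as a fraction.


Specificity = TN / (TN + FP) = 57 / 86 = 57/86.

57/86


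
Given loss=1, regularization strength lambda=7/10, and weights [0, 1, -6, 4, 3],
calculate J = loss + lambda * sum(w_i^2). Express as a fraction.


L2 sq norm = sum(w^2) = 62. J = 1 + 7/10 * 62 = 222/5.

222/5


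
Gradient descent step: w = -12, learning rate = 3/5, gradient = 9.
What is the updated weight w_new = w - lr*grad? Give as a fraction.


w_new = -12 - 3/5 * 9 = -12 - 27/5 = -87/5.

-87/5


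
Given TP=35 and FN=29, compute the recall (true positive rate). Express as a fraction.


Recall = TP / (TP + FN) = 35 / 64 = 35/64.

35/64


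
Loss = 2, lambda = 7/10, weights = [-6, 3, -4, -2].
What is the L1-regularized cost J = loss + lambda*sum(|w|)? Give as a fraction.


L1 norm = sum(|w|) = 15. J = 2 + 7/10 * 15 = 25/2.

25/2


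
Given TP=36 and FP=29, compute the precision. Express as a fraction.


Precision = TP / (TP + FP) = 36 / 65 = 36/65.

36/65


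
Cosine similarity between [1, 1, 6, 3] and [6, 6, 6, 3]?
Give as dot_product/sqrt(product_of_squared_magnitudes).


dot = 57. |a|^2 = 47, |b|^2 = 117. cos = 57/sqrt(5499).

57/sqrt(5499)


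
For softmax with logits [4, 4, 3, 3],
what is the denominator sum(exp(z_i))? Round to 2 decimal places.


Denom = e^4=54.5982 + e^4=54.5982 + e^3=20.0855 + e^3=20.0855. Sum = 149.3674, which rounds to 149.37.

149.37


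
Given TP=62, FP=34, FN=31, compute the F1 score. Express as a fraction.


Precision = 62/96 = 31/48. Recall = 62/93 = 2/3. F1 = 2*P*R/(P+R) = 124/189.

124/189


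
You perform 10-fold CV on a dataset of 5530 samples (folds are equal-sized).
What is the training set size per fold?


Each validation fold has 5530/10 = 553 samples. Training set = 5530 - 553 = 4977.

4977


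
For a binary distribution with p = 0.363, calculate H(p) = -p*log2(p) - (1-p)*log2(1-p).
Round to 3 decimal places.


H = -0.363*log2(0.363) - 0.637*log2(0.637) = 0.945.

0.945


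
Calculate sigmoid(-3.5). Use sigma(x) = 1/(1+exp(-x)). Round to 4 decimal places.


sigma(-3.5) = 1/(1+e^(3.5)) = 1/(1+33.115452) = 1/34.115452 = 0.0293.

0.0293


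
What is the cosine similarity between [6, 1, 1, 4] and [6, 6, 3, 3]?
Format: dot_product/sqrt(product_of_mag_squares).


dot = 57. |a|^2 = 54, |b|^2 = 90. cos = 57/sqrt(4860).

57/sqrt(4860)


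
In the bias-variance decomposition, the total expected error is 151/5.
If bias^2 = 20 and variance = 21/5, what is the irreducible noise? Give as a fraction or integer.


Total error = bias^2 + variance + irreducible noise. So irreducible noise = 151/5 - 20 - 21/5 = 6.

6


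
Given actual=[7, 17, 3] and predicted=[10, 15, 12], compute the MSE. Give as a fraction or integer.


MSE = (1/3) * ((7-10)^2=9 + (17-15)^2=4 + (3-12)^2=81). Sum = 94. MSE = 94/3.

94/3


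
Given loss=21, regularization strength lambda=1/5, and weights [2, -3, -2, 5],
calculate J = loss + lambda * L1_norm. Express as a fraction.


L1 norm = sum(|w|) = 12. J = 21 + 1/5 * 12 = 117/5.

117/5


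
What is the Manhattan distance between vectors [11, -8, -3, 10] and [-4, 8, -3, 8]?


d = sum of absolute differences: |11--4|=15 + |-8-8|=16 + |-3--3|=0 + |10-8|=2 = 33.

33


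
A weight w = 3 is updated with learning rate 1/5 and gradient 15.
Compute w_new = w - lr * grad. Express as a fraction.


w_new = 3 - 1/5 * 15 = 3 - 3 = 0.

0


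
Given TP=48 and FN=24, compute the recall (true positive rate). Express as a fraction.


Recall = TP / (TP + FN) = 48 / 72 = 2/3.

2/3


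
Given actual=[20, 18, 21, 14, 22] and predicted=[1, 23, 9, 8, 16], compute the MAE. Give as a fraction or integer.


MAE = (1/5) * (|20-1|=19 + |18-23|=5 + |21-9|=12 + |14-8|=6 + |22-16|=6). Sum = 48. MAE = 48/5.

48/5


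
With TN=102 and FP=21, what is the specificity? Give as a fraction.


Specificity = TN / (TN + FP) = 102 / 123 = 34/41.

34/41


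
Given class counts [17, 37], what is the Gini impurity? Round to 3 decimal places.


Total = 54. Proportions: 17/54, 37/54. sum(p_i^2) = 0.5686. Gini = 1 - 0.5686 = 0.4314, which rounds to 0.431.

0.431


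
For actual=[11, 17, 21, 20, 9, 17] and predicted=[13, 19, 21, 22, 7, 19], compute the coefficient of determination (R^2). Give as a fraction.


Mean(y) = 95/6. SS_res = 20. SS_tot = 701/6. R^2 = 1 - 20/(701/6) = 581/701.

581/701


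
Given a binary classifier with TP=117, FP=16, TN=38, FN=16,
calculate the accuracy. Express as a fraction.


Accuracy = (TP + TN) / (TP + TN + FP + FN) = (117 + 38) / 187 = 155/187.

155/187


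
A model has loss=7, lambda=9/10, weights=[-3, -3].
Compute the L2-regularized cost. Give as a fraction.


L2 sq norm = sum(w^2) = 18. J = 7 + 9/10 * 18 = 116/5.

116/5


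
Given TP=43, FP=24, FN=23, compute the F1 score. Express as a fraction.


Precision = 43/67 = 43/67. Recall = 43/66 = 43/66. F1 = 2*P*R/(P+R) = 86/133.

86/133


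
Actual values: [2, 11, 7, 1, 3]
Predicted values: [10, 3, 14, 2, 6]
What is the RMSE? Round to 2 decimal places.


MSE = 37.4000. RMSE = sqrt(37.4000) = 6.12.

6.12


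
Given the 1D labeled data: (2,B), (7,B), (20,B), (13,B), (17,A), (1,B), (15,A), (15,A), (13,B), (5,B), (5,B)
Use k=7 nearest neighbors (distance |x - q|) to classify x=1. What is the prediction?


Distances: |2-1|=1, |7-1|=6, |20-1|=19, |13-1|=12, |17-1|=16, |1-1|=0, |15-1|=14, |15-1|=14, |13-1|=12, |5-1|=4, |5-1|=4. 7 nearest: (1,B), (2,B), (5,B), (5,B), (7,B), (13,B), (13,B). Counts: {'B': 7}. Majority class: B.

B


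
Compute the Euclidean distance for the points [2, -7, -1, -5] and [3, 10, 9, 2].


d = sqrt(sum of squared differences). (2-3)^2=1, (-7-10)^2=289, (-1-9)^2=100, (-5-2)^2=49. Sum = 439.

sqrt(439)


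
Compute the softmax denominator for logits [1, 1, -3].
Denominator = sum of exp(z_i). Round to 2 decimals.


Denom = e^1=2.7183 + e^1=2.7183 + e^-3=0.0498. Sum = 5.4864, which rounds to 5.49.

5.49


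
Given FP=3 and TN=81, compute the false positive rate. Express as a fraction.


FPR = FP / (FP + TN) = 3 / 84 = 1/28.

1/28


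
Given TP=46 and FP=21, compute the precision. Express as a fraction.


Precision = TP / (TP + FP) = 46 / 67 = 46/67.

46/67


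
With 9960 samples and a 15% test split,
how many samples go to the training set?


Test set = 9960 * 15% = 1494. Training set = 9960 - 1494 = 8466.

8466


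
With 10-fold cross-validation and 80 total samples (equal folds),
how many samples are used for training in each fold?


Each validation fold has 80/10 = 8 samples. Training set = 80 - 8 = 72.

72


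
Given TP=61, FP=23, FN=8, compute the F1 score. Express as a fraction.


Precision = 61/84 = 61/84. Recall = 61/69 = 61/69. F1 = 2*P*R/(P+R) = 122/153.

122/153


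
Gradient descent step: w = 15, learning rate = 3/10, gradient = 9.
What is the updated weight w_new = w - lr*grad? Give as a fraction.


w_new = 15 - 3/10 * 9 = 15 - 27/10 = 123/10.

123/10


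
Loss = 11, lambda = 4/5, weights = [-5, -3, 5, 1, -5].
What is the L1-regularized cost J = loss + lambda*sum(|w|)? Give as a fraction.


L1 norm = sum(|w|) = 19. J = 11 + 4/5 * 19 = 131/5.

131/5


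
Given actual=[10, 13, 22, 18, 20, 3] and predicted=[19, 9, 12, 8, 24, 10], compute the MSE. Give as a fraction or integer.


MSE = (1/6) * ((10-19)^2=81 + (13-9)^2=16 + (22-12)^2=100 + (18-8)^2=100 + (20-24)^2=16 + (3-10)^2=49). Sum = 362. MSE = 181/3.

181/3


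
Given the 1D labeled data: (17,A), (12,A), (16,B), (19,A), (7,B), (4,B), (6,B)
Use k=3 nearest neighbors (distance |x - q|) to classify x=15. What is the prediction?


Distances: |17-15|=2, |12-15|=3, |16-15|=1, |19-15|=4, |7-15|=8, |4-15|=11, |6-15|=9. 3 nearest: (16,B), (17,A), (12,A). Counts: {'B': 1, 'A': 2}. Majority class: A.

A


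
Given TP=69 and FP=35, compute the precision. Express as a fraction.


Precision = TP / (TP + FP) = 69 / 104 = 69/104.

69/104


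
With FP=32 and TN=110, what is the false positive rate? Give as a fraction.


FPR = FP / (FP + TN) = 32 / 142 = 16/71.

16/71


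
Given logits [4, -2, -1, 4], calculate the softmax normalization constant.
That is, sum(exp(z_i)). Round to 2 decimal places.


Denom = e^4=54.5982 + e^-2=0.1353 + e^-1=0.3679 + e^4=54.5982. Sum = 109.6996, which rounds to 109.70.

109.70


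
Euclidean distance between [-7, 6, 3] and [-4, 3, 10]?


d = sqrt(sum of squared differences). (-7--4)^2=9, (6-3)^2=9, (3-10)^2=49. Sum = 67.

sqrt(67)


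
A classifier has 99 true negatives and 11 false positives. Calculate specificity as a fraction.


Specificity = TN / (TN + FP) = 99 / 110 = 9/10.

9/10


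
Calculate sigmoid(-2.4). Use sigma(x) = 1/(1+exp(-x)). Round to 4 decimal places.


sigma(-2.4) = 1/(1+e^(2.4)) = 1/(1+11.023176) = 1/12.023176 = 0.0832.

0.0832


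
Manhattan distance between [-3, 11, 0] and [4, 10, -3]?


d = sum of absolute differences: |-3-4|=7 + |11-10|=1 + |0--3|=3 = 11.

11


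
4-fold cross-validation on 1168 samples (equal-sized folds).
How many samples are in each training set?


Each validation fold has 1168/4 = 292 samples. Training set = 1168 - 292 = 876.

876


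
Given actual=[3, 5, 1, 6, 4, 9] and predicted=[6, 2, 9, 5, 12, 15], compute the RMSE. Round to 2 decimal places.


MSE = 30.5000. RMSE = sqrt(30.5000) = 5.52.

5.52


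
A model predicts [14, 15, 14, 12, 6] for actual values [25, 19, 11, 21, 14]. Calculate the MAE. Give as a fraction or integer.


MAE = (1/5) * (|25-14|=11 + |19-15|=4 + |11-14|=3 + |21-12|=9 + |14-6|=8). Sum = 35. MAE = 7.

7


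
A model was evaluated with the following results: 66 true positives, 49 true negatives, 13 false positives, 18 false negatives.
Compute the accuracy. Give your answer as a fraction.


Accuracy = (TP + TN) / (TP + TN + FP + FN) = (66 + 49) / 146 = 115/146.

115/146


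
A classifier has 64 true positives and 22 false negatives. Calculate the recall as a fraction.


Recall = TP / (TP + FN) = 64 / 86 = 32/43.

32/43


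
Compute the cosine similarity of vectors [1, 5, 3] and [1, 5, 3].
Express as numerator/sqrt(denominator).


dot = 35. |a|^2 = 35, |b|^2 = 35. cos = 35/sqrt(1225).

35/sqrt(1225)


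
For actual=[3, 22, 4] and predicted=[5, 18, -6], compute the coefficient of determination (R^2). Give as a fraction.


Mean(y) = 29/3. SS_res = 120. SS_tot = 686/3. R^2 = 1 - 120/(686/3) = 163/343.

163/343


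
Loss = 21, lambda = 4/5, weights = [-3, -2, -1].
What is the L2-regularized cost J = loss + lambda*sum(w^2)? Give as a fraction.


L2 sq norm = sum(w^2) = 14. J = 21 + 4/5 * 14 = 161/5.

161/5


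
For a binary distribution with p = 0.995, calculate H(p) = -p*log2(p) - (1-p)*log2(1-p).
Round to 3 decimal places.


H = -0.995*log2(0.995) - 0.005*log2(0.005) = 0.045.

0.045


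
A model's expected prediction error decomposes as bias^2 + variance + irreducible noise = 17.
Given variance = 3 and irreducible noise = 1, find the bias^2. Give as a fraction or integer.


Total error = bias^2 + variance + irreducible noise. So bias^2 = 17 - 3 - 1 = 13.

13


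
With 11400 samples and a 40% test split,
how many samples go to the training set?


Test set = 11400 * 40% = 4560. Training set = 11400 - 4560 = 6840.

6840


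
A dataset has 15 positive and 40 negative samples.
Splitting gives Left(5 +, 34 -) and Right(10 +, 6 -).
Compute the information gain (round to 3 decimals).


H(parent) = 0.8454. H(left) = 0.5525, H(right) = 0.9544. Weighted = (39/55)*0.5525 + (16/55)*0.9544 = 0.6694. IG = 0.8454 - 0.6694 = 0.1760, which rounds to 0.176.

0.176


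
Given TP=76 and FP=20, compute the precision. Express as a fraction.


Precision = TP / (TP + FP) = 76 / 96 = 19/24.

19/24


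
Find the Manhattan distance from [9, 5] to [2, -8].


d = sum of absolute differences: |9-2|=7 + |5--8|=13 = 20.

20


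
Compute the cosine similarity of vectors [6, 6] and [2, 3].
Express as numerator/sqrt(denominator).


dot = 30. |a|^2 = 72, |b|^2 = 13. cos = 30/sqrt(936).

30/sqrt(936)


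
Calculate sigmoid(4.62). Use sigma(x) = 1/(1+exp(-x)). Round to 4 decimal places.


sigma(4.62) = 1/(1+e^(-4.62)) = 1/(1+0.009853) = 1/1.009853 = 0.9902.

0.9902


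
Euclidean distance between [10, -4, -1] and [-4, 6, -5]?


d = sqrt(sum of squared differences). (10--4)^2=196, (-4-6)^2=100, (-1--5)^2=16. Sum = 312.

sqrt(312)


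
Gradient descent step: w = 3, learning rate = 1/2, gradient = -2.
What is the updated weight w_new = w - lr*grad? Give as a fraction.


w_new = 3 - 1/2 * -2 = 3 - -1 = 4.

4


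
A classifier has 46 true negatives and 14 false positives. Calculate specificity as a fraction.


Specificity = TN / (TN + FP) = 46 / 60 = 23/30.

23/30


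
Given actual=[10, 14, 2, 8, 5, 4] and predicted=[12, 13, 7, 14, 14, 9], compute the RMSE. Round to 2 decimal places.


MSE = 28.6667. RMSE = sqrt(28.6667) = 5.35.

5.35


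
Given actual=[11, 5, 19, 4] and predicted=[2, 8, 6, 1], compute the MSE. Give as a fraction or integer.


MSE = (1/4) * ((11-2)^2=81 + (5-8)^2=9 + (19-6)^2=169 + (4-1)^2=9). Sum = 268. MSE = 67.

67


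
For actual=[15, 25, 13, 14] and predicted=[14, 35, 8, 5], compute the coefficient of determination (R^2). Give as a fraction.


Mean(y) = 67/4. SS_res = 207. SS_tot = 371/4. R^2 = 1 - 207/(371/4) = -457/371.

-457/371


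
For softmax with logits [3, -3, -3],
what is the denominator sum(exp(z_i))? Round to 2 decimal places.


Denom = e^3=20.0855 + e^-3=0.0498 + e^-3=0.0498. Sum = 20.1851, which rounds to 20.19.

20.19


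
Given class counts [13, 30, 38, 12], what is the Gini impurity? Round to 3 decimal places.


Total = 93. Proportions: 13/93, 30/93, 38/93, 12/93. sum(p_i^2) = 0.3072. Gini = 1 - 0.3072 = 0.6928, which rounds to 0.693.

0.693
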